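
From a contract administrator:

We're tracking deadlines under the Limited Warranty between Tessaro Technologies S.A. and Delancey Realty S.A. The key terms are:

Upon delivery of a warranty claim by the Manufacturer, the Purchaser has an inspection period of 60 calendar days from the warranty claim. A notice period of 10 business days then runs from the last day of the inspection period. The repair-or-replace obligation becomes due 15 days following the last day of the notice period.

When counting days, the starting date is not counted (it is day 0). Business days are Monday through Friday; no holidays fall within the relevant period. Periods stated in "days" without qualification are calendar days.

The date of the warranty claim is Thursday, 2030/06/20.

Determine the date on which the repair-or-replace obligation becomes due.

2030/09/17

The last day of the inspection period: 2030/06/20 + 60 days = 2030/08/19.
The last day of the notice period: counting 10 business days from Monday, 2030/08/19 (Aug 20, Aug 21, Aug 22, Aug 23, Aug 26, Aug 27, Aug 28, Aug 29, Aug 30, Sep 2, skipping weekends) reaches Monday, 2030/09/02.
The date on which the repair-or-replace obligation becomes due: 15 calendar days after 2030/09/02 is 2030/09/17.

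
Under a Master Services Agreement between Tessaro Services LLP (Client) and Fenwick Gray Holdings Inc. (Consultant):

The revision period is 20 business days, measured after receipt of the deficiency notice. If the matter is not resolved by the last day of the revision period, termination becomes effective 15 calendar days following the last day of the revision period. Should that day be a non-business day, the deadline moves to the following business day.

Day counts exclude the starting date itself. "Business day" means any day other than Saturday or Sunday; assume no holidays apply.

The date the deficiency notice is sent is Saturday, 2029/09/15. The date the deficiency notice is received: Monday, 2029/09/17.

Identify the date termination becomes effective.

The last day of the revision period: counting 20 business days from Monday, 2029/09/17 (Sep 18, Sep 19, Sep 20, Sep 21, …, Oct 11, Oct 12, Oct 15, skipping weekends) reaches Monday, 2029/10/15.
The date termination becomes effective: 2029/10/15 + 15 days = 2029/10/30. 2029/10/30 is a Tuesday, so no roll-forward applies.

2029/10/30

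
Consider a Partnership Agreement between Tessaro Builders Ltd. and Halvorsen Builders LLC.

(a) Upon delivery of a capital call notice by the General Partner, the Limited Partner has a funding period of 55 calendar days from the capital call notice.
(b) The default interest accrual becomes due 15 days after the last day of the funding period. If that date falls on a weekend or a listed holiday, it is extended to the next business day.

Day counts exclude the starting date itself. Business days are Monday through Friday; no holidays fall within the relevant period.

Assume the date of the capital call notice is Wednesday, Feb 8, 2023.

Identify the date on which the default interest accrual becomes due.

The last day of the funding period: 55 calendar days after Feb 8, 2023 is Apr 4, 2023.
Adding 15 calendar days to Apr 4, 2023 gives Apr 19, 2023, which is the date on which the default interest accrual becomes due. Apr 19, 2023 is a Wednesday, so no roll-forward applies.

Apr 19, 2023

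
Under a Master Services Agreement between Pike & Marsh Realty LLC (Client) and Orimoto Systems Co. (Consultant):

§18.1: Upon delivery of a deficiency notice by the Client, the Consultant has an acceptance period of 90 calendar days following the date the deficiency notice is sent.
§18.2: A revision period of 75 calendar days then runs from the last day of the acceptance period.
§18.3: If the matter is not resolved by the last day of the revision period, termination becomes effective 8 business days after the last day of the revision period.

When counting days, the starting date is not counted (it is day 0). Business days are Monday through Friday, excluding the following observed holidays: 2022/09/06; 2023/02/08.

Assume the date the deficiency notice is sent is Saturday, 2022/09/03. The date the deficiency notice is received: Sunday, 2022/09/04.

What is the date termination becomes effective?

2023/02/27

The last day of the acceptance period: 2022/09/03 + 90 days = 2022/12/02.
Adding 75 calendar days to 2022/12/02 gives 2023/02/15, which is the last day of the revision period.
The date termination becomes effective: 8 business days after Wednesday, 2023/02/15, skipping weekends — Feb 16, Feb 17, Feb 20, Feb 21, Feb 22, Feb 23, Feb 24, Feb 27 — lands on Monday, 2023/02/27.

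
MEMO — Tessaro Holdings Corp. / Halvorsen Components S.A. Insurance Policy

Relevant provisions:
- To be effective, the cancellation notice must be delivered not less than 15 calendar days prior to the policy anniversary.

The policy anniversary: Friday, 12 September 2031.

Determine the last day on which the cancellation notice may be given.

28 August 2031

12 September 2031 minus 15 days is 28 August 2031.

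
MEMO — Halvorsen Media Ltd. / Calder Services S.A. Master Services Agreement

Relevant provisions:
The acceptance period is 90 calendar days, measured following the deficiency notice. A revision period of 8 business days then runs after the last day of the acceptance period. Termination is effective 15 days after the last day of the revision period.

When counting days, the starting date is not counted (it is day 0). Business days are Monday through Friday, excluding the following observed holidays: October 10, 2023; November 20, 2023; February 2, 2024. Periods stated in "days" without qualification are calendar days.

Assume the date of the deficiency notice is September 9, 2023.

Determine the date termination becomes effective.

January 4, 2024

The last day of the acceptance period: September 9, 2023 + 90 days = December 8, 2023.
From Friday, December 8, 2023, 8 business days (Dec 11, Dec 12, Dec 13, Dec 14, Dec 15, Dec 18, Dec 19, Dec 20, skipping weekends) brings us to Wednesday, December 20, 2023, which is the last day of the revision period.
The date termination becomes effective: 15 calendar days after December 20, 2023 is January 4, 2024.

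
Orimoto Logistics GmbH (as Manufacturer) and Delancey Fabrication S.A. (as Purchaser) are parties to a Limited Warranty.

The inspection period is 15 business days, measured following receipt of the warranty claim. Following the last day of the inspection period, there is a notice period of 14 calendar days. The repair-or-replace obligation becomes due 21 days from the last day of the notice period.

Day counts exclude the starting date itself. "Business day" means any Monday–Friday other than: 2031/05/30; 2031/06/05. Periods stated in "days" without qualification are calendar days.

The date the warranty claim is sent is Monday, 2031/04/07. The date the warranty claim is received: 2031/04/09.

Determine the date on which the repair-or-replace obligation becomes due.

The last day of the inspection period: counting 15 business days from Wednesday, 2031/04/09 (Apr 10, Apr 11, Apr 14, Apr 15, …, Apr 28, Apr 29, Apr 30, skipping weekends) reaches Wednesday, 2031/04/30.
The last day of the notice period: 2031/04/30 + 14 days = 2031/05/14.
The date on which the repair-or-replace obligation becomes due: 2031/05/14 + 21 days = 2031/06/04.

2031/06/04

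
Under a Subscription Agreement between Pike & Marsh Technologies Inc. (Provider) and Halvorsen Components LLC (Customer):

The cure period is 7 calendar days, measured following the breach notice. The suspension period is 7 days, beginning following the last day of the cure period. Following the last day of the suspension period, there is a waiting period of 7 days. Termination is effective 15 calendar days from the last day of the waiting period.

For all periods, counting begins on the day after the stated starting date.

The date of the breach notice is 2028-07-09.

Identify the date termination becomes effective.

The last day of the cure period: 7 calendar days after 2028-07-09 is 2028-07-16.
The last day of the suspension period: 2028-07-16 + 7 days = 2028-07-23.
The last day of the waiting period: 7 calendar days after 2028-07-23 is 2028-07-30.
Adding 15 calendar days to 2028-07-30 gives 2028-08-14, which is the date termination becomes effective.

2028-08-14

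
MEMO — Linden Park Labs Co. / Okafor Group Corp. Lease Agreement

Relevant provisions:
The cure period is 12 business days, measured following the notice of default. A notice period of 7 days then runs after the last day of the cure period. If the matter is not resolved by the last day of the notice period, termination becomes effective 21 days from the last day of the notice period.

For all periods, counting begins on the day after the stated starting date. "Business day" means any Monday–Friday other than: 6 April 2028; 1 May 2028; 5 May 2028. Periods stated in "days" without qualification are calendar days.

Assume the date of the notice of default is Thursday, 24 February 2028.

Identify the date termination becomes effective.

10 April 2028

From Thursday, 24 February 2028, 12 business days (Feb 25, Feb 28, Feb 29, Mar 1, …, Mar 9, Mar 10, Mar 13, skipping weekends) brings us to Monday, 13 March 2028, which is the last day of the cure period.
The last day of the notice period: 7 calendar days after 13 March 2028 is 20 March 2028.
The date termination becomes effective: 20 March 2028 + 21 days = 10 April 2028.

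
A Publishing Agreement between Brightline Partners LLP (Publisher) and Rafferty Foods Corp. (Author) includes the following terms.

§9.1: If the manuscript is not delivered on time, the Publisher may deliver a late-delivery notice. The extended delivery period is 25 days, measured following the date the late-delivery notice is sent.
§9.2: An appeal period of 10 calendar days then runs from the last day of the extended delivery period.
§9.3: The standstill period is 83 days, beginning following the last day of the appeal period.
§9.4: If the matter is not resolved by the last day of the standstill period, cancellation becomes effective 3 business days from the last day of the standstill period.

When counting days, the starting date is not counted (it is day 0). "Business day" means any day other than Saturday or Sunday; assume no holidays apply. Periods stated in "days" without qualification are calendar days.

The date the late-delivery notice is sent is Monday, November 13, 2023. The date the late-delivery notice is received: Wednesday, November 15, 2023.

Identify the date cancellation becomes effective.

March 13, 2024

Adding 25 calendar days to November 13, 2023 gives December 8, 2023, which is the last day of the extended delivery period.
The last day of the appeal period: December 8, 2023 + 10 days = December 18, 2023.
The last day of the standstill period: December 18, 2023 + 83 days = March 10, 2024.
The date cancellation becomes effective: 3 business days after Sunday, March 10, 2024, skipping weekends — Mar 11, Mar 12, Mar 13 — lands on Wednesday, March 13, 2024.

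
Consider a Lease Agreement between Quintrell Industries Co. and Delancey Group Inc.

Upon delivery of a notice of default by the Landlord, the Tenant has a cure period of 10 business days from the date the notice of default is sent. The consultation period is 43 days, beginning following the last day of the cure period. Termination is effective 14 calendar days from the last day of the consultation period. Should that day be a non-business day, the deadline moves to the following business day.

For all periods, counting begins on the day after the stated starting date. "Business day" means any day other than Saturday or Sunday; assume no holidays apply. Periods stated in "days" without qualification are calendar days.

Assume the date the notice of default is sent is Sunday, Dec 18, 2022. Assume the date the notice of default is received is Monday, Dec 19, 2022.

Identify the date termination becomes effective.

From Sunday, Dec 18, 2022, 10 business days (Dec 19, Dec 20, Dec 21, Dec 22, Dec 23, Dec 26, Dec 27, Dec 28, Dec 29, Dec 30, skipping weekends) brings us to Friday, Dec 30, 2022, which is the last day of the cure period.
The last day of the consultation period: 43 calendar days after Dec 30, 2022 is Feb 11, 2023.
Adding 14 calendar days to Feb 11, 2023 gives Feb 25, 2023, which is the date termination becomes effective. That falls on a Saturday, so it rolls to the next business day, Monday, Feb 27, 2023.

Feb 27, 2023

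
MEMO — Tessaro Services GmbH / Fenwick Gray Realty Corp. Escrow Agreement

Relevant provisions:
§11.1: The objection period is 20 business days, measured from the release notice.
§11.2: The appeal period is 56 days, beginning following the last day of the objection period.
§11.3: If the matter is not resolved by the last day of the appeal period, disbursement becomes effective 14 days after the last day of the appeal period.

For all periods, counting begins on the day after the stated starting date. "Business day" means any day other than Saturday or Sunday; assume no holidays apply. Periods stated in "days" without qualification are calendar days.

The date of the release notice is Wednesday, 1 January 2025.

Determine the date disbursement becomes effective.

From Wednesday, 1 January 2025, 20 business days (Jan 2, Jan 3, Jan 6, Jan 7, …, Jan 27, Jan 28, Jan 29, skipping weekends) brings us to Wednesday, 29 January 2025, which is the last day of the objection period.
Adding 56 calendar days to 29 January 2025 gives 26 March 2025, which is the last day of the appeal period.
The date disbursement becomes effective: 14 calendar days after 26 March 2025 is 9 April 2025.

9 April 2025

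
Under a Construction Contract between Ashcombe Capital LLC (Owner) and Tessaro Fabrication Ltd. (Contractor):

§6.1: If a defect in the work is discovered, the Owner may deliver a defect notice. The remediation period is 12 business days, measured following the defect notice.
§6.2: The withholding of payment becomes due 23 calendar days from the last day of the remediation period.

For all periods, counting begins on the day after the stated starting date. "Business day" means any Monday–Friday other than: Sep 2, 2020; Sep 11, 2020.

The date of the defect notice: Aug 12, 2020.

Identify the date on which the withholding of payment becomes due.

From Wednesday, Aug 12, 2020, 12 business days (Aug 13, Aug 14, Aug 17, Aug 18, …, Aug 26, Aug 27, Aug 28, skipping weekends) brings us to Friday, Aug 28, 2020, which is the last day of the remediation period.
Adding 23 calendar days to Aug 28, 2020 gives Sep 20, 2020, which is the date on which the withholding of payment becomes due.

Sep 20, 2020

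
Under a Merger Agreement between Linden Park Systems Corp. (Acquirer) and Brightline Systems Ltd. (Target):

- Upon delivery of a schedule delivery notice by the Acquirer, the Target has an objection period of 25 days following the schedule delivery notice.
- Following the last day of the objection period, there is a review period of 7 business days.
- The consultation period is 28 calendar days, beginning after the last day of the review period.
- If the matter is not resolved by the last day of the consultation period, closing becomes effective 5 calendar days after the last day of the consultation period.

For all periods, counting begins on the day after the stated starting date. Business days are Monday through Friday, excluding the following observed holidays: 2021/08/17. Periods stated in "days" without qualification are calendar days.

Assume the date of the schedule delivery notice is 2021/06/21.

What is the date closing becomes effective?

The last day of the objection period: 25 calendar days after 2021/06/21 is 2021/07/16.
From Friday, 2021/07/16, 7 business days (Jul 19, Jul 20, Jul 21, Jul 22, Jul 23, Jul 26, Jul 27, skipping weekends) brings us to Tuesday, 2021/07/27, which is the last day of the review period.
Adding 28 calendar days to 2021/07/27 gives 2021/08/24, which is the last day of the consultation period.
The date closing becomes effective: 2021/08/24 + 5 days = 2021/08/29.

2021/08/29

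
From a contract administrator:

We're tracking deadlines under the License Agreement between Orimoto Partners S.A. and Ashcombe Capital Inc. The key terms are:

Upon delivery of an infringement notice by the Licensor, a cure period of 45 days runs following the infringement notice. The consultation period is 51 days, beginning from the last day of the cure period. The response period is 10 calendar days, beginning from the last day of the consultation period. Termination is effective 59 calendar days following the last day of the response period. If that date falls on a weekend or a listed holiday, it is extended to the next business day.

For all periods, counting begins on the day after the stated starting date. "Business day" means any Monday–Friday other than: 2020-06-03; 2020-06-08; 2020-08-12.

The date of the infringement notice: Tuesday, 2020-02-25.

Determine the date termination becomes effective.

2020-08-10

The last day of the cure period: 2020-02-25 + 45 days = 2020-04-10.
Adding 51 calendar days to 2020-04-10 gives 2020-05-31, which is the last day of the consultation period.
The last day of the response period: 10 calendar days after 2020-05-31 is 2020-06-10.
The date termination becomes effective: 59 calendar days after 2020-06-10 is 2020-08-08. That falls on a Saturday, so it rolls to the next business day, Monday, 2020-08-10.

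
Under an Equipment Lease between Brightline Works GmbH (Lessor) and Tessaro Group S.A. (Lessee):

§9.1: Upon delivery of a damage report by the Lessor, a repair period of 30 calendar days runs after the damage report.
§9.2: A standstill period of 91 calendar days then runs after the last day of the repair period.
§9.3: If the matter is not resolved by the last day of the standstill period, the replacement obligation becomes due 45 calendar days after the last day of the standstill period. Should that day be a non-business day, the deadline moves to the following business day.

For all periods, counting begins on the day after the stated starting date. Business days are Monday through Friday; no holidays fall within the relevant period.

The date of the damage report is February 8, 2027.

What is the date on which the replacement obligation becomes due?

July 26, 2027

Adding 30 calendar days to February 8, 2027 gives March 10, 2027, which is the last day of the repair period.
Adding 91 calendar days to March 10, 2027 gives June 9, 2027, which is the last day of the standstill period.
The date on which the replacement obligation becomes due: June 9, 2027 + 45 days = July 24, 2027. That falls on a Saturday, so it rolls to the next business day, Monday, July 26, 2027.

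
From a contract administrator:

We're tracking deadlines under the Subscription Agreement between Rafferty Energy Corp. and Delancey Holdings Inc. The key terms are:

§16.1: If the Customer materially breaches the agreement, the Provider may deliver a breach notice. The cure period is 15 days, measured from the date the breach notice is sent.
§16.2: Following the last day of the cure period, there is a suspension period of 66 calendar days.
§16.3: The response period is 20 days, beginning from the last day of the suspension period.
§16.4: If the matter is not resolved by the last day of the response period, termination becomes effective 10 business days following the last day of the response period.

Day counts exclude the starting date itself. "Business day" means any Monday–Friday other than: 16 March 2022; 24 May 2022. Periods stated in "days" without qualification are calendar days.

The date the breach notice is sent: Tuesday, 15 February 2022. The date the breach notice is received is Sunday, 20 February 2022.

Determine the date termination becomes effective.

The last day of the cure period: 15 February 2022 + 15 days = 2 March 2022.
The last day of the suspension period: 2 March 2022 + 66 days = 7 May 2022.
The last day of the response period: 7 May 2022 + 20 days = 27 May 2022.
The date termination becomes effective: counting 10 business days from Friday, 27 May 2022 (May 30, May 31, Jun 1, Jun 2, Jun 3, Jun 6, Jun 7, Jun 8, Jun 9, Jun 10, skipping weekends) reaches Friday, 10 June 2022.

10 June 2022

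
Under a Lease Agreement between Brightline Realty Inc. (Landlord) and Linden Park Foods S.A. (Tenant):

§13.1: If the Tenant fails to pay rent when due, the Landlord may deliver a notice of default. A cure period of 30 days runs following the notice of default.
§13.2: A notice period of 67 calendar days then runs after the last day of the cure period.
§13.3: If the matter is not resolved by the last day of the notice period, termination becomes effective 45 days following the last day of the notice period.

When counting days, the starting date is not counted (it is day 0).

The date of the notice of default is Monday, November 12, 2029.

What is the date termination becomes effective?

Adding 30 calendar days to November 12, 2029 gives December 12, 2029, which is the last day of the cure period.
The last day of the notice period: December 12, 2029 + 67 days = February 17, 2030.
The date termination becomes effective: February 17, 2030 + 45 days = April 3, 2030.

April 3, 2030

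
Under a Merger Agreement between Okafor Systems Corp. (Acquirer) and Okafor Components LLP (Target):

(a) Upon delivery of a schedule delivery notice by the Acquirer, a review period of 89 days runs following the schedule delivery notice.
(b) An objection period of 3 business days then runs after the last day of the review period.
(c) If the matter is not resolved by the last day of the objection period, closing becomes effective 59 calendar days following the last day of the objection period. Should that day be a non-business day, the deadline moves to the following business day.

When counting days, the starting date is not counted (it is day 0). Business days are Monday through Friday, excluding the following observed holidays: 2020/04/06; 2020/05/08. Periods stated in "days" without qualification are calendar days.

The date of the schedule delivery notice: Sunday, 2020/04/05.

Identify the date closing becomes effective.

2020/09/07

The last day of the review period: 2020/04/05 + 89 days = 2020/07/03.
The last day of the objection period: 3 business days after Friday, 2020/07/03, skipping weekends — Jul 6, Jul 7, Jul 8 — lands on Wednesday, 2020/07/08.
The date closing becomes effective: 2020/07/08 + 59 days = 2020/09/05. That falls on a Saturday, so it rolls to the next business day, Monday, 2020/09/07.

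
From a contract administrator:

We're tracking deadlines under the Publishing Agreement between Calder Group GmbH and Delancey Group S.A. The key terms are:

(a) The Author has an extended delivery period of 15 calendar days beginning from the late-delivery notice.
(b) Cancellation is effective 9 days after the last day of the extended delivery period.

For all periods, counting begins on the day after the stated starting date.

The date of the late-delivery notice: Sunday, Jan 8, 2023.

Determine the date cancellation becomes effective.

The last day of the extended delivery period: Jan 8, 2023 + 15 days = Jan 23, 2023.
The date cancellation becomes effective: Jan 23, 2023 + 9 days = Feb 1, 2023.

Feb 1, 2023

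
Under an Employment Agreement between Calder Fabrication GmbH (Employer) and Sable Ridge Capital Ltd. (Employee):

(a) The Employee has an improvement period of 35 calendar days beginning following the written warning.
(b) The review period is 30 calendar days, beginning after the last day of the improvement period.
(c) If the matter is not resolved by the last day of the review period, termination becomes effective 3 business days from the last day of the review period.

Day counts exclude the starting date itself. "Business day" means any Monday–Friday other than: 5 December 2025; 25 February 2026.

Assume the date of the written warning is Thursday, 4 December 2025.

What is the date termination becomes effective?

The last day of the improvement period: 35 calendar days after 4 December 2025 is 8 January 2026.
Adding 30 calendar days to 8 January 2026 gives 7 February 2026, which is the last day of the review period.
The date termination becomes effective: counting 3 business days from Saturday, 7 February 2026 (Feb 9, Feb 10, Feb 11, skipping weekends) reaches Wednesday, 11 February 2026.

11 February 2026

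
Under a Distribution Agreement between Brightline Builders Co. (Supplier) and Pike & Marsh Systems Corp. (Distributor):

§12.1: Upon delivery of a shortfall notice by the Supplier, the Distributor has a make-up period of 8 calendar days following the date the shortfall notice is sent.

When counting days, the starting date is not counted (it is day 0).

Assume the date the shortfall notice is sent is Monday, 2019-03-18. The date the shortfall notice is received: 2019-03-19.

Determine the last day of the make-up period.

2019-03-26

Adding 8 calendar days to 2019-03-18 gives 2019-03-26, which is the last day of the make-up period.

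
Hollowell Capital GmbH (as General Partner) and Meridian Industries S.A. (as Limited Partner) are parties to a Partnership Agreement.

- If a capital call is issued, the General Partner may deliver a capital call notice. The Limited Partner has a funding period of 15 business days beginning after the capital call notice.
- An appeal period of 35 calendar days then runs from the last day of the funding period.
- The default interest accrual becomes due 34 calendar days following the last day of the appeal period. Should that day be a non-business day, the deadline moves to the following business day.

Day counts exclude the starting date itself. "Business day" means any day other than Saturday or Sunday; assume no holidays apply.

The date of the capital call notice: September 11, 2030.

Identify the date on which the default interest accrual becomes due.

December 10, 2030

The last day of the funding period: counting 15 business days from Wednesday, September 11, 2030 (Sep 12, Sep 13, Sep 16, Sep 17, …, Sep 30, Oct 1, Oct 2, skipping weekends) reaches Wednesday, October 2, 2030.
The last day of the appeal period: October 2, 2030 + 35 days = November 6, 2030.
The date on which the default interest accrual becomes due: November 6, 2030 + 34 days = December 10, 2030. December 10, 2030 is a Tuesday, so no roll-forward applies.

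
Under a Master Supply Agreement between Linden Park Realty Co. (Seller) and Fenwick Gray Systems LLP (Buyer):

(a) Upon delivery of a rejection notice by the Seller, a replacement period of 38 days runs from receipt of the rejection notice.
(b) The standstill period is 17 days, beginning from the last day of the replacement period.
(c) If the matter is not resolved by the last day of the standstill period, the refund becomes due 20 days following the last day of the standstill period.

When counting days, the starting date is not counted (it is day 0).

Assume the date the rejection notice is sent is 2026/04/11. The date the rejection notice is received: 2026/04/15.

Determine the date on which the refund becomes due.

The last day of the replacement period: 38 calendar days after 2026/04/15 is 2026/05/23.
The last day of the standstill period: 2026/05/23 + 17 days = 2026/06/09.
Adding 20 calendar days to 2026/06/09 gives 2026/06/29, which is the date on which the refund becomes due.

2026/06/29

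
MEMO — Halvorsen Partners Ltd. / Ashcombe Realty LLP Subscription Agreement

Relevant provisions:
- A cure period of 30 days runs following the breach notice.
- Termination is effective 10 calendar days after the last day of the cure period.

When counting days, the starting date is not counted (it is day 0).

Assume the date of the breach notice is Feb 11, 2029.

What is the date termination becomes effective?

Mar 23, 2029

The last day of the cure period: Feb 11, 2029 + 30 days = Mar 13, 2029.
The date termination becomes effective: Mar 13, 2029 + 10 days = Mar 23, 2029.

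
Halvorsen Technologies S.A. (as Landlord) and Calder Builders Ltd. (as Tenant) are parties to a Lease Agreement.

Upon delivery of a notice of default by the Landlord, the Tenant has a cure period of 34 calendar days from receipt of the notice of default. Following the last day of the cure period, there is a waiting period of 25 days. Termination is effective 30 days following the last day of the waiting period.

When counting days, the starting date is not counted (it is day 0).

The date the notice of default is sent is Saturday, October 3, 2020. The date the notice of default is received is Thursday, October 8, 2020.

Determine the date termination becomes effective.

The last day of the cure period: October 8, 2020 + 34 days = November 11, 2020.
The last day of the waiting period: November 11, 2020 + 25 days = December 6, 2020.
The date termination becomes effective: 30 calendar days after December 6, 2020 is January 5, 2021.

January 5, 2021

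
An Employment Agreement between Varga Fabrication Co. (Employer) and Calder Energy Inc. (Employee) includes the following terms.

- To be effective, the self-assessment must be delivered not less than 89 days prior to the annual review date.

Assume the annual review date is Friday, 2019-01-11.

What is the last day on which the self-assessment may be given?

2019-01-11 minus 89 days is 2018-10-14.

2018-10-14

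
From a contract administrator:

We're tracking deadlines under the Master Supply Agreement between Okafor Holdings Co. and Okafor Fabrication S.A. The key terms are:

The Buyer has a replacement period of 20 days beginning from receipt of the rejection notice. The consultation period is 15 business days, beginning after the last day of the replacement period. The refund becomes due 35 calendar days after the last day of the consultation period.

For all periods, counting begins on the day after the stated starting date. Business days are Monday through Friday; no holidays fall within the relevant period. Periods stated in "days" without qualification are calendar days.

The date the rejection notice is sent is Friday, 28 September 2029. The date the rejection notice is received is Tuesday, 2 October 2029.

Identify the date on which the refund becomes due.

The last day of the replacement period: 20 calendar days after 2 October 2029 is 22 October 2029.
The last day of the consultation period: 15 business days after Monday, 22 October 2029, skipping weekends — Oct 23, Oct 24, Oct 25, Oct 26, …, Nov 8, Nov 9, Nov 12 — lands on Monday, 12 November 2029.
Adding 35 calendar days to 12 November 2029 gives 17 December 2029, which is the date on which the refund becomes due.

17 December 2029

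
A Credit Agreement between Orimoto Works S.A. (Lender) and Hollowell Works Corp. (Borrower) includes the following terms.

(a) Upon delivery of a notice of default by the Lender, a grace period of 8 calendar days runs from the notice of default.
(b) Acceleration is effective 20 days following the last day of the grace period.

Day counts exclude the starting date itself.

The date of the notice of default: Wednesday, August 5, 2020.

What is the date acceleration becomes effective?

The last day of the grace period: August 5, 2020 + 8 days = August 13, 2020.
The date acceleration becomes effective: August 13, 2020 + 20 days = September 2, 2020.

September 2, 2020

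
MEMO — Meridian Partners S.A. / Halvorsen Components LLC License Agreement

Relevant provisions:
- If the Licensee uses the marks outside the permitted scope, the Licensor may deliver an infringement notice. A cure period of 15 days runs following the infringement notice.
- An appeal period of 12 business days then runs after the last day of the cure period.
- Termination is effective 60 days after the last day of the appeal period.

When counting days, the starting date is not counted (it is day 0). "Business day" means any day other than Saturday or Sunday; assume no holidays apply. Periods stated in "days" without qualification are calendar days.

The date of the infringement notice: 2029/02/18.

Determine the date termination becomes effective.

The last day of the cure period: 15 calendar days after 2029/02/18 is 2029/03/05.
The last day of the appeal period: 12 business days after Monday, 2029/03/05, skipping weekends — Mar 6, Mar 7, Mar 8, Mar 9, …, Mar 19, Mar 20, Mar 21 — lands on Wednesday, 2029/03/21.
Adding 60 calendar days to 2029/03/21 gives 2029/05/20, which is the date termination becomes effective.

2029/05/20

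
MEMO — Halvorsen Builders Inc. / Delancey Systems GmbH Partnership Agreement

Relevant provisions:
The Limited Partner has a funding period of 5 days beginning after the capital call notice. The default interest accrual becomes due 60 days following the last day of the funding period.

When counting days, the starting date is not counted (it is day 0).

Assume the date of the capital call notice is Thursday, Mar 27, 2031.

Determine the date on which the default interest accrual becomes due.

Adding 5 calendar days to Mar 27, 2031 gives Apr 1, 2031, which is the last day of the funding period.
The date on which the default interest accrual becomes due: 60 calendar days after Apr 1, 2031 is May 31, 2031.

May 31, 2031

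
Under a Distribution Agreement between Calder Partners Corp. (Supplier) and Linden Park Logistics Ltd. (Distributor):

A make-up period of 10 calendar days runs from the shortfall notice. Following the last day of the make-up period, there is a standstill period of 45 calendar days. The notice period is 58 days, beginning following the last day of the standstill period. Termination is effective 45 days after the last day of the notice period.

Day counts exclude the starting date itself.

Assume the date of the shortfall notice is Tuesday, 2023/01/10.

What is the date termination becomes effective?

2023/06/17

Adding 10 calendar days to 2023/01/10 gives 2023/01/20, which is the last day of the make-up period.
Adding 45 calendar days to 2023/01/20 gives 2023/03/06, which is the last day of the standstill period.
Adding 58 calendar days to 2023/03/06 gives 2023/05/03, which is the last day of the notice period.
The date termination becomes effective: 2023/05/03 + 45 days = 2023/06/17.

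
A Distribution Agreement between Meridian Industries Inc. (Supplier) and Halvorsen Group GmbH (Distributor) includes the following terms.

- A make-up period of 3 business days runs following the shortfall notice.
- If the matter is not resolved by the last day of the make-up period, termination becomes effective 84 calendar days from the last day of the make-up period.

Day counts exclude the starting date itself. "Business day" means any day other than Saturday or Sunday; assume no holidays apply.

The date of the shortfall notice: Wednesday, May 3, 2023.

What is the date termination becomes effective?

July 31, 2023

The last day of the make-up period: 3 business days after Wednesday, May 3, 2023, skipping weekends — May 4, May 5, May 8 — lands on Monday, May 8, 2023.
Adding 84 calendar days to May 8, 2023 gives July 31, 2023, which is the date termination becomes effective.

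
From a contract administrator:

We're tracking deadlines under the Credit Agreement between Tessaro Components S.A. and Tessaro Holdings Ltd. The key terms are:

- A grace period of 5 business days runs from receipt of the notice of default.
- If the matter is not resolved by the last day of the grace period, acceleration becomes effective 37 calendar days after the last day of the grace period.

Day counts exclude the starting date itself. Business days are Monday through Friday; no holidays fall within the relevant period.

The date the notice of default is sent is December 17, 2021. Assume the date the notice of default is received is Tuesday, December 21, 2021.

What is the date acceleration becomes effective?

The last day of the grace period: 5 business days after Tuesday, December 21, 2021, skipping weekends — Dec 22, Dec 23, Dec 24, Dec 27, Dec 28 — lands on Tuesday, December 28, 2021.
The date acceleration becomes effective: 37 calendar days after December 28, 2021 is February 3, 2022.

February 3, 2022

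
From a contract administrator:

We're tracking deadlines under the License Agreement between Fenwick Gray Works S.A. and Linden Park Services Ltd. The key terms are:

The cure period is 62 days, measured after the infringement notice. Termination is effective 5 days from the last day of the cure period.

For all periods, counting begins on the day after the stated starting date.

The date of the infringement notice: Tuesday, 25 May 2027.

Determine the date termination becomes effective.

31 July 2027

Adding 62 calendar days to 25 May 2027 gives 26 July 2027, which is the last day of the cure period.
The date termination becomes effective: 5 calendar days after 26 July 2027 is 31 July 2027.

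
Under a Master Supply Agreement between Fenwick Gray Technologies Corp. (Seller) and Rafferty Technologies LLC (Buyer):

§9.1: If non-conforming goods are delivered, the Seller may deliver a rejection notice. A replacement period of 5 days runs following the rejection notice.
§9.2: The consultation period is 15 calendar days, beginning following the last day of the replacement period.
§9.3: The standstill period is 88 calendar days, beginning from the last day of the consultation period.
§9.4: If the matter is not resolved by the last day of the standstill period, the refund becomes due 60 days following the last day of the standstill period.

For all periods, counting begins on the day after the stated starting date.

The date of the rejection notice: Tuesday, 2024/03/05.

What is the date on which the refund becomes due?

2024/08/20

The last day of the replacement period: 2024/03/05 + 5 days = 2024/03/10.
Adding 15 calendar days to 2024/03/10 gives 2024/03/25, which is the last day of the consultation period.
The last day of the standstill period: 88 calendar days after 2024/03/25 is 2024/06/21.
The date on which the refund becomes due: 2024/06/21 + 60 days = 2024/08/20.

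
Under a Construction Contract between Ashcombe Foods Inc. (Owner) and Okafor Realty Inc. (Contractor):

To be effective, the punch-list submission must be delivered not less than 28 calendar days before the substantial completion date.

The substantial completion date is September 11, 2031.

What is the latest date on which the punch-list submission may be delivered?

Counting back 28 calendar days from September 11, 2031 gives August 14, 2031.

August 14, 2031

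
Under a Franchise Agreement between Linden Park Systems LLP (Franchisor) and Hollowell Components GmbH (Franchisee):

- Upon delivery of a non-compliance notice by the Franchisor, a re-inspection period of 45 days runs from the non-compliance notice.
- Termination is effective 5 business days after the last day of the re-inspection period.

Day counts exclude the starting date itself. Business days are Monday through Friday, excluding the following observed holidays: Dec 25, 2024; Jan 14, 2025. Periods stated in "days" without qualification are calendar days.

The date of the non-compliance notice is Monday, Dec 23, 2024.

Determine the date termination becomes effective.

The last day of the re-inspection period: Dec 23, 2024 + 45 days = Feb 6, 2025.
The date termination becomes effective: 5 business days after Thursday, Feb 6, 2025, skipping weekends — Feb 7, Feb 10, Feb 11, Feb 12, Feb 13 — lands on Thursday, Feb 13, 2025.

Feb 13, 2025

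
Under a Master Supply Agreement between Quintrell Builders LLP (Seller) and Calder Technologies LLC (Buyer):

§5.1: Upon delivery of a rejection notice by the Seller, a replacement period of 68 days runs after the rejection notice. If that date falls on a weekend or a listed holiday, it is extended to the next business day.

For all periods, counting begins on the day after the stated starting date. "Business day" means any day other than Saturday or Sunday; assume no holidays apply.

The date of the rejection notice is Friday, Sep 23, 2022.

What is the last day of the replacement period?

The last day of the replacement period: Sep 23, 2022 + 68 days = Nov 30, 2022. Nov 30, 2022 is a Wednesday, so no roll-forward applies.

Nov 30, 2022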